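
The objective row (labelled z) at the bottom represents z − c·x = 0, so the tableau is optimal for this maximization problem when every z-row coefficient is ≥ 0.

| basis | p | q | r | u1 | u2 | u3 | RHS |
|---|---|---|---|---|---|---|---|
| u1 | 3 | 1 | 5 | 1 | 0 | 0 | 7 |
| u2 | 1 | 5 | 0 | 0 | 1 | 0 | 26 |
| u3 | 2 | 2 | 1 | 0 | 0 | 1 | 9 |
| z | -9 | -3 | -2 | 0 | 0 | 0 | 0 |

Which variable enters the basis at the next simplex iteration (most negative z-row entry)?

Negative z-row entries: p: -9, q: -3, r: -2.
The most negative is -9 in column p, so p enters.

p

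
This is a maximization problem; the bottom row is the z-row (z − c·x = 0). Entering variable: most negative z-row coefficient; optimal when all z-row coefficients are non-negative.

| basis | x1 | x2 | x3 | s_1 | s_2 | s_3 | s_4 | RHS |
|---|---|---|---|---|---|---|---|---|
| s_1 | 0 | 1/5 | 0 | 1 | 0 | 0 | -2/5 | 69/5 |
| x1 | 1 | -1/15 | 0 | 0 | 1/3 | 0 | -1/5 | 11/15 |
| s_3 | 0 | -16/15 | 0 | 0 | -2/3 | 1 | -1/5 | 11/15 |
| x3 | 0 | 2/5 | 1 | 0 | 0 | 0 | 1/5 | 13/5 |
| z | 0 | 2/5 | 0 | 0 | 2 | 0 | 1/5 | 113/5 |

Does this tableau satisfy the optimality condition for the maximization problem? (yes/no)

Every z-row coefficient is ≥ 0, so the tableau is optimal.

yes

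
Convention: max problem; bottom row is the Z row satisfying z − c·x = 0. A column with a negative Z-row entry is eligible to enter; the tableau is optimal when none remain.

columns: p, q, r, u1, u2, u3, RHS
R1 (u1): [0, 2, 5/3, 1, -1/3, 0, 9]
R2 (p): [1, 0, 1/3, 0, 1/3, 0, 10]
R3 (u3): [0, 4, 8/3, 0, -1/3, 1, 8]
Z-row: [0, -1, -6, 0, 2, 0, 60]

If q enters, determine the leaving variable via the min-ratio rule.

u3

Column q entries and ratios — u1: 9/2 = 9/2; p: 0 ≤ 0, skip; u3: 8/4 = 2.
Smallest ratio is 2 in the row of u3, so u3 leaves.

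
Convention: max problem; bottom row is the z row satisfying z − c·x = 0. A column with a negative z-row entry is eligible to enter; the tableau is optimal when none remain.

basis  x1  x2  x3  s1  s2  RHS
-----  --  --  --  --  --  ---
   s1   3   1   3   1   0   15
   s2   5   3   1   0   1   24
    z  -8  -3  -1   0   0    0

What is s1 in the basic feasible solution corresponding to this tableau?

15

s1 is basic (row 1); its value is the RHS of that row, 15.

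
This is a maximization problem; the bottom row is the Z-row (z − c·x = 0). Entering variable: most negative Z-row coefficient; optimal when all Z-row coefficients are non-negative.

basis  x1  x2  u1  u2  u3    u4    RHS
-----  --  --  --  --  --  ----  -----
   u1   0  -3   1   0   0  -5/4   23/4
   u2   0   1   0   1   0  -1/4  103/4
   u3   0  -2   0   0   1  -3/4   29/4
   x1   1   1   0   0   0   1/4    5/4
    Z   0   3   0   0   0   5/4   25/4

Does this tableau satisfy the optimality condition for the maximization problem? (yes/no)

yes

Every Z-row coefficient is ≥ 0, so the tableau is optimal.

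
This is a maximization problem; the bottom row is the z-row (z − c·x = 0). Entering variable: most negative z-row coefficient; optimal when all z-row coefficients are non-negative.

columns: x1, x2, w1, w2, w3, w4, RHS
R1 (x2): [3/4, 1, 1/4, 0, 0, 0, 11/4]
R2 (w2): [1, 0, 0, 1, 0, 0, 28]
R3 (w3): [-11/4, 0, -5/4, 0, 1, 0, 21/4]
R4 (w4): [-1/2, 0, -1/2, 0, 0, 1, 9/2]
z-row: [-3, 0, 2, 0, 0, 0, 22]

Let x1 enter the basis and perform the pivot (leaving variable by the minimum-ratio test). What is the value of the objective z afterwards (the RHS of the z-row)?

Ratio test on column x1 — row 1: (11/4)/(3/4) = 11/3; row 2: 28/1 = 28; row 3: entry -11/4 ≤ 0; row 4: entry -1/2 ≤ 0. Minimum is 11/3 at row 1 (x2 leaves); pivot element 3/4.
Pivot on row 1; the z-row RHS becomes 22 − (-3)·(11/3) = 33.

33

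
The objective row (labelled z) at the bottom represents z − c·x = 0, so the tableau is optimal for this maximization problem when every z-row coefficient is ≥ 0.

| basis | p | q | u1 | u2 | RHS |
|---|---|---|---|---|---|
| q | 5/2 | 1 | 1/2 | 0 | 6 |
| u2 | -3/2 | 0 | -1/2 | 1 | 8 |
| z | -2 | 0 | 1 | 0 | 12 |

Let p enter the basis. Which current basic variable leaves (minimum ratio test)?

Column p entries and ratios — q: 6/(5/2) = 12/5; u2: -3/2 ≤ 0, skip.
Smallest ratio is 12/5 in the row of q, so q leaves.

q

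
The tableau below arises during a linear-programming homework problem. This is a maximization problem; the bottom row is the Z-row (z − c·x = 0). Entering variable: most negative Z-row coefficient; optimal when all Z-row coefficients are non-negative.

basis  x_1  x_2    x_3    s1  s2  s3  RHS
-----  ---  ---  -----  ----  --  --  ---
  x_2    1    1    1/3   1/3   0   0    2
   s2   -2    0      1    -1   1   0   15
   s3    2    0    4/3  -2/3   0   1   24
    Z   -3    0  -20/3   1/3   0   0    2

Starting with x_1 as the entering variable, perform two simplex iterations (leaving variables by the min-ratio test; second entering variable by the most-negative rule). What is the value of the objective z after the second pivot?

Ratio test on column x_1 — row 1: 2/1 = 2; row 2: entry -2 ≤ 0; row 3: 24/2 = 12. Minimum is 2 at row 1 (x_2 leaves); pivot element 1.
Pivot on row 1; the Z-row RHS becomes 2 − (-3)·2 = 8.
Next entering variable (most negative Z-row entry -17/3): x_3.
Ratio test on column x_3 — row 1: 2/(1/3) = 6; row 2: 19/(5/3) = 57/5; row 3: 20/(2/3) = 30. Minimum is 6 at row 1 (x_1 leaves); pivot element 1/3.
After the second pivot the Z-row RHS is 8 − (-17/3)·6 = 42.

42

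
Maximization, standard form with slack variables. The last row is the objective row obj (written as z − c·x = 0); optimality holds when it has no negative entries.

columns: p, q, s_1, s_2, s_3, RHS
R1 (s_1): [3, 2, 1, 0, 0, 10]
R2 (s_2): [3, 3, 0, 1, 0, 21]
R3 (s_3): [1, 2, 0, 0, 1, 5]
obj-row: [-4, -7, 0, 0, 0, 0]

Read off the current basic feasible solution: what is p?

p is not in the basis, so in the current basic feasible solution p = 0.

0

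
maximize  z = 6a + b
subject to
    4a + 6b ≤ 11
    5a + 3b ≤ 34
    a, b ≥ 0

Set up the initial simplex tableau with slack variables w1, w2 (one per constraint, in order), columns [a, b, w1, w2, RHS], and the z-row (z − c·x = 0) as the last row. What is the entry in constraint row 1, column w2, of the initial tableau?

0

Slack w2 belongs to constraint 2; its column is the unit vector e_2, so the entry in row 1 is 0.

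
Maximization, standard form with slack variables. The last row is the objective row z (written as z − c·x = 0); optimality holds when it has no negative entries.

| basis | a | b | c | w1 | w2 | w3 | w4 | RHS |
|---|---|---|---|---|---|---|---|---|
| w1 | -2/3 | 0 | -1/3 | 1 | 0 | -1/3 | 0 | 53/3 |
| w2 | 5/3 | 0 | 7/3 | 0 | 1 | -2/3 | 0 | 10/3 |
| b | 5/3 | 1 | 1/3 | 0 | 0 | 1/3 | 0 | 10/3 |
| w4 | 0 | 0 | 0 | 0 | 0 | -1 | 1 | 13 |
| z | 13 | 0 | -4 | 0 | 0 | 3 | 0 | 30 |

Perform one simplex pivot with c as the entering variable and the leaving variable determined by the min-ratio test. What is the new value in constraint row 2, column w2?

3/7

Ratio test on column c — row 1: entry -1/3 ≤ 0; row 2: (10/3)/(7/3) = 10/7; row 3: (10/3)/(1/3) = 10; row 4: entry 0 ≤ 0. Minimum is 10/7 at row 2 (w2 leaves); pivot element 7/3.
Divide row 2 by 7/3; eliminate column c from the other rows.
In the new row 2, the w2 entry is the old entry divided by the pivot: 1/(7/3) = 3/7.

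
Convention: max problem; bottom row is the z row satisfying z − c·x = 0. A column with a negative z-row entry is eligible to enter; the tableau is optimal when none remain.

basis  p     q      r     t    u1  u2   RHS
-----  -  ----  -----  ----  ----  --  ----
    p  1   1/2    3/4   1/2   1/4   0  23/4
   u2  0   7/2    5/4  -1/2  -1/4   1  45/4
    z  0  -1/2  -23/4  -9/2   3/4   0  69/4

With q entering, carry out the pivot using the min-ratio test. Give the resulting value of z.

Ratio test on column q — row 1: (23/4)/(1/2) = 23/2; row 2: (45/4)/(7/2) = 45/14. Minimum is 45/14 at row 2 (u2 leaves); pivot element 7/2.
Pivot on row 2; the z-row RHS becomes 69/4 − (-1/2)·(45/14) = 132/7.

132/7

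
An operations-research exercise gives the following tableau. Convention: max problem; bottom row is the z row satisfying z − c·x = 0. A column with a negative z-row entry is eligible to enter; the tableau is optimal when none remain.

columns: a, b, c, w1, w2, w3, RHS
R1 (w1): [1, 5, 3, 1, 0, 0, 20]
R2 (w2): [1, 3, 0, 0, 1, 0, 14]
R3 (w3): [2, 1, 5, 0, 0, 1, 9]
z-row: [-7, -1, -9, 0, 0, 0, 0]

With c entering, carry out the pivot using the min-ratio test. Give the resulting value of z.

Ratio test on column c — row 1: 20/3 = 20/3; row 2: entry 0 ≤ 0; row 3: 9/5 = 9/5. Minimum is 9/5 at row 3 (w3 leaves); pivot element 5.
Pivot on row 3; the z-row RHS becomes 0 − (-9)·(9/5) = 81/5.

81/5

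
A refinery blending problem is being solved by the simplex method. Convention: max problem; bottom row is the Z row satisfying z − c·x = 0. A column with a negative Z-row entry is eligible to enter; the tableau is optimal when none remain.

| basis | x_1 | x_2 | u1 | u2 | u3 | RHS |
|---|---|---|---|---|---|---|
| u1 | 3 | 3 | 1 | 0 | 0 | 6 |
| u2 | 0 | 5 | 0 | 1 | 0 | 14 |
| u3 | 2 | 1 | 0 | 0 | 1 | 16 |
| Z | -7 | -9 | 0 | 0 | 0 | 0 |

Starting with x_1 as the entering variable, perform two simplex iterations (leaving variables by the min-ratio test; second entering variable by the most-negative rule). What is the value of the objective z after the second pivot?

Ratio test on column x_1 — row 1: 6/3 = 2; row 2: entry 0 ≤ 0; row 3: 16/2 = 8. Minimum is 2 at row 1 (u1 leaves); pivot element 3.
Pivot on row 1; the Z-row RHS becomes 0 − (-7)·2 = 14.
Next entering variable (most negative Z-row entry -2): x_2.
Ratio test on column x_2 — row 1: 2/1 = 2; row 2: 14/5 = 14/5; row 3: entry -1 ≤ 0. Minimum is 2 at row 1 (x_1 leaves); pivot element 1.
After the second pivot the Z-row RHS is 14 − (-2)·2 = 18.

18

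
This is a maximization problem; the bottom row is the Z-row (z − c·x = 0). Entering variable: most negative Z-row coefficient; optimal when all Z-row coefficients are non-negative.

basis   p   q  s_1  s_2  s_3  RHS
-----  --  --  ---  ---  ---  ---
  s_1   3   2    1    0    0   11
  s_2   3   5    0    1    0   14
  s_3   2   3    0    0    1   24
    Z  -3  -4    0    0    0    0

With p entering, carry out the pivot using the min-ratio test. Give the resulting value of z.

Ratio test on column p — row 1: 11/3 = 11/3; row 2: 14/3 = 14/3; row 3: 24/2 = 12. Minimum is 11/3 at row 1 (s_1 leaves); pivot element 3.
Pivot on row 1; the Z-row RHS becomes 0 − (-3)·(11/3) = 11.

11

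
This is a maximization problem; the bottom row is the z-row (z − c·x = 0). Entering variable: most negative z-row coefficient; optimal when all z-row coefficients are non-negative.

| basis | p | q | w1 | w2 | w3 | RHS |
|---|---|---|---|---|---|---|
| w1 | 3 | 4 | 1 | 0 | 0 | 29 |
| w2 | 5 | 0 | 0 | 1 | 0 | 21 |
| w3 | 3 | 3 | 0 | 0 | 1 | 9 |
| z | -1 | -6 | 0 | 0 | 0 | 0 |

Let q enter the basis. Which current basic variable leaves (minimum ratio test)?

w3

Column q entries and ratios — w1: 29/4 = 29/4; w2: 0 ≤ 0, skip; w3: 9/3 = 3.
Smallest ratio is 3 in the row of w3, so w3 leaves.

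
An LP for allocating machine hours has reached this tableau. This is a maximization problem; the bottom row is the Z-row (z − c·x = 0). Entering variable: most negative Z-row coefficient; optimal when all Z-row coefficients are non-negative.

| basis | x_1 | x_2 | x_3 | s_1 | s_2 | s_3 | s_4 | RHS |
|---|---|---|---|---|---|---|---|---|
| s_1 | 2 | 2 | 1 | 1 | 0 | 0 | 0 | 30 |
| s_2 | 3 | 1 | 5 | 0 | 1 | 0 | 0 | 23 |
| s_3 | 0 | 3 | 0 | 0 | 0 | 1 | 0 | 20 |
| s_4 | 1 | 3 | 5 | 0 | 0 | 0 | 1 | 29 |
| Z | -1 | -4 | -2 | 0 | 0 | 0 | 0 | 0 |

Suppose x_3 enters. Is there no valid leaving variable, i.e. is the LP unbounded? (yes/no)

no

Column x_3 has positive entries in row(s) 1, 2, 4, so the ratio test bounds it — not unbounded.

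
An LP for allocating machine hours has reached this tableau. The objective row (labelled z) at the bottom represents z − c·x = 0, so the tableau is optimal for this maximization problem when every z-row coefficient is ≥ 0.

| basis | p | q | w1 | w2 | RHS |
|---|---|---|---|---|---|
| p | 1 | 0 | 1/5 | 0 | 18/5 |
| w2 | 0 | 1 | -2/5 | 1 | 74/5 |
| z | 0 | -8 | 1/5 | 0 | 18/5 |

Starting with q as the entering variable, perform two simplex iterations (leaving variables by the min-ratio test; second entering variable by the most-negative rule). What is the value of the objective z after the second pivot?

Ratio test on column q — row 1: entry 0 ≤ 0; row 2: (74/5)/1 = 74/5. Minimum is 74/5 at row 2 (w2 leaves); pivot element 1.
Pivot on row 2; the z-row RHS becomes 18/5 − (-8)·(74/5) = 122.
Next entering variable (most negative z-row entry -3): w1.
Ratio test on column w1 — row 1: (18/5)/(1/5) = 18; row 2: entry -2/5 ≤ 0. Minimum is 18 at row 1 (p leaves); pivot element 1/5.
After the second pivot the z-row RHS is 122 − (-3)·18 = 176.

176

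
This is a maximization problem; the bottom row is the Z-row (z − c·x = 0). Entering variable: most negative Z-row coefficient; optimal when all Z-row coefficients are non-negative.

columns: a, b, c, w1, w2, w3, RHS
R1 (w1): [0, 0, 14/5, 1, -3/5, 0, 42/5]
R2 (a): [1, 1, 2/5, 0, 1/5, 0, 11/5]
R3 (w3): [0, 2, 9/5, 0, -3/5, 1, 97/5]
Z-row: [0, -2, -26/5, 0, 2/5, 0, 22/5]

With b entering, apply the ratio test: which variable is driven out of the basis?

a

Column b entries and ratios — w1: 0 ≤ 0, skip; a: (11/5)/1 = 11/5; w3: (97/5)/2 = 97/10.
Smallest ratio is 11/5 in the row of a, so a leaves.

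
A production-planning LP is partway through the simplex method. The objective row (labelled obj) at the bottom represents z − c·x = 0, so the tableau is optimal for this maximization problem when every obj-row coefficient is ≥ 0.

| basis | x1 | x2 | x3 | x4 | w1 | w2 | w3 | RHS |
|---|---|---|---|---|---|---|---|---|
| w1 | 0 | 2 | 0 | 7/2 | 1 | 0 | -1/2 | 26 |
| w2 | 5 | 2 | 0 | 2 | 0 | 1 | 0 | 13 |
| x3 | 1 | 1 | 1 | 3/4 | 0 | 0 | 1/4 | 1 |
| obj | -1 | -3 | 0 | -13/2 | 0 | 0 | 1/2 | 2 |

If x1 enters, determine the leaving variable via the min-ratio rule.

Column x1 entries and ratios — w1: 0 ≤ 0, skip; w2: 13/5 = 13/5; x3: 1/1 = 1.
Smallest ratio is 1 in the row of x3, so x3 leaves.

x3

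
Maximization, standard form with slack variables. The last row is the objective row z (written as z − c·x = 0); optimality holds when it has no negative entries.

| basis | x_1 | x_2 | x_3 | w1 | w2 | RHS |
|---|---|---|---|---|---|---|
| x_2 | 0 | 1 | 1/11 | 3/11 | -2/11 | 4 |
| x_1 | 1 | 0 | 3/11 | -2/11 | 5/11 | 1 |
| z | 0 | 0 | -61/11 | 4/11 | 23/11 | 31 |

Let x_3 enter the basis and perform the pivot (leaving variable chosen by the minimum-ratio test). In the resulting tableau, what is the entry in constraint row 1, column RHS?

Ratio test on column x_3 — row 1: 4/(1/11) = 44; row 2: 1/(3/11) = 11/3. Minimum is 11/3 at row 2 (x_1 leaves); pivot element 3/11.
Divide row 2 by 3/11; eliminate column x_3 from the other rows.
Row 1 update in column RHS: 4 − (1/11)·(11/3) = 11/3.

11/3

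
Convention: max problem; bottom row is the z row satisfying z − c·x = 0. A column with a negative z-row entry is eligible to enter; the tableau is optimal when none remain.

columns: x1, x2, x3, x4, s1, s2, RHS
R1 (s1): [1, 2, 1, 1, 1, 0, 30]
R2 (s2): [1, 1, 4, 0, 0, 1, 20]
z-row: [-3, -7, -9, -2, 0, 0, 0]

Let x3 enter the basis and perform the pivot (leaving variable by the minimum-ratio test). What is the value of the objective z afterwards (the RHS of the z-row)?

45

Ratio test on column x3 — row 1: 30/1 = 30; row 2: 20/4 = 5. Minimum is 5 at row 2 (s2 leaves); pivot element 4.
Pivot on row 2; the z-row RHS becomes 0 − (-9)·5 = 45.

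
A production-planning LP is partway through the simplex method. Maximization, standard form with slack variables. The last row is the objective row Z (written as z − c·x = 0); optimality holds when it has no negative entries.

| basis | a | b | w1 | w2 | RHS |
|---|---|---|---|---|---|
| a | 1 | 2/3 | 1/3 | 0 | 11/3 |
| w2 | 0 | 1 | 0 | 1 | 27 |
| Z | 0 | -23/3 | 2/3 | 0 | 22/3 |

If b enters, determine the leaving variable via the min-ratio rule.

a

Column b entries and ratios — a: (11/3)/(2/3) = 11/2; w2: 27/1 = 27.
Smallest ratio is 11/2 in the row of a, so a leaves.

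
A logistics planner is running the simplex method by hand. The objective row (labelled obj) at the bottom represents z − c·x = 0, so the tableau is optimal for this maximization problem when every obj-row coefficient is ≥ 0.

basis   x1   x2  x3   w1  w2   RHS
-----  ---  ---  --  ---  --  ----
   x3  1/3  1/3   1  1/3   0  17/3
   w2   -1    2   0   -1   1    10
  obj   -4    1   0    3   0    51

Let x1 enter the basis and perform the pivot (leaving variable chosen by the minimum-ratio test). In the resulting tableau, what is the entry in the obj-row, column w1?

7

Ratio test on column x1 — row 1: (17/3)/(1/3) = 17; row 2: entry -1 ≤ 0. Minimum is 17 at row 1 (x3 leaves); pivot element 1/3.
Divide row 1 by 1/3; eliminate column x1 from the other rows.
obj-row update in column w1: 3 − (-4)·1 = 7.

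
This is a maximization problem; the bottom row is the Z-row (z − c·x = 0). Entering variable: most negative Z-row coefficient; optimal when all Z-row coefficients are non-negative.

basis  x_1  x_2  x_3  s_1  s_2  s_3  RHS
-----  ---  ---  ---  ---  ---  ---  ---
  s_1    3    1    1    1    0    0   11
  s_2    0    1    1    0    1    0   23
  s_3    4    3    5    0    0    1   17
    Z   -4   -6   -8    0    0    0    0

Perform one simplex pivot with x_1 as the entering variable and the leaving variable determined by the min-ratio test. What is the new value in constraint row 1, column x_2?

1/3

Ratio test on column x_1 — row 1: 11/3 = 11/3; row 2: entry 0 ≤ 0; row 3: 17/4 = 17/4. Minimum is 11/3 at row 1 (s_1 leaves); pivot element 3.
Divide row 1 by 3; eliminate column x_1 from the other rows.
In the new row 1, the x_2 entry is the old entry divided by the pivot: 1/3 = 1/3.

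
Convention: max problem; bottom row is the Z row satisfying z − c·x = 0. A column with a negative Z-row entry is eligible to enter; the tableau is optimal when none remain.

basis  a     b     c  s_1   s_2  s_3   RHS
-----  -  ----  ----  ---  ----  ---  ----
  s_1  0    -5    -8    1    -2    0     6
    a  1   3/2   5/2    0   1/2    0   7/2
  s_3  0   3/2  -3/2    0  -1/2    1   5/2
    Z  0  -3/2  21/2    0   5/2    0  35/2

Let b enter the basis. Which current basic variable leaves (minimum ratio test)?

Column b entries and ratios — s_1: -5 ≤ 0, skip; a: (7/2)/(3/2) = 7/3; s_3: (5/2)/(3/2) = 5/3.
Smallest ratio is 5/3 in the row of s_3, so s_3 leaves.

s_3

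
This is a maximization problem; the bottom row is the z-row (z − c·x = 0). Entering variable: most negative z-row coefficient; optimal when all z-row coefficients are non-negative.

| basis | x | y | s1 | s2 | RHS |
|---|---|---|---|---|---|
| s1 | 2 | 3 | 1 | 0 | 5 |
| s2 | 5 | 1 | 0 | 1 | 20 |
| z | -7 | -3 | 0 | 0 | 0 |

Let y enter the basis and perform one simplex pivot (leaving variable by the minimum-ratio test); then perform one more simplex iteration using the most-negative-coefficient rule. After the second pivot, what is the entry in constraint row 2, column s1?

-5/2

Ratio test on column y — row 1: 5/3 = 5/3; row 2: 20/1 = 20. Minimum is 5/3 at row 1 (s1 leaves); pivot element 3.
Divide row 1 by 3; eliminate column y from the other rows.
Second iteration: most negative z-row entry is -5 in column x, so x enters.
Ratio test on column x — row 1: (5/3)/(2/3) = 5/2; row 2: (55/3)/(13/3) = 55/13. Minimum is 5/2 at row 1 (y leaves); pivot element 2/3.
Divide row 1 by 2/3; eliminate column x from the other rows.
After both pivots, the entry at constraint row 2, column s1 is -5/2.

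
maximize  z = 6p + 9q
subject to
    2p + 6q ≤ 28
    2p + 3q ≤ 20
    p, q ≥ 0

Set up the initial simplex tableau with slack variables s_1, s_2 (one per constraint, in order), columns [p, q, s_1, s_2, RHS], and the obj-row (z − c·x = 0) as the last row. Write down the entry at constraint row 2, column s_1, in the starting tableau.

0

Slack s_1 belongs to constraint 1; its column is the unit vector e_1, so the entry in row 2 is 0.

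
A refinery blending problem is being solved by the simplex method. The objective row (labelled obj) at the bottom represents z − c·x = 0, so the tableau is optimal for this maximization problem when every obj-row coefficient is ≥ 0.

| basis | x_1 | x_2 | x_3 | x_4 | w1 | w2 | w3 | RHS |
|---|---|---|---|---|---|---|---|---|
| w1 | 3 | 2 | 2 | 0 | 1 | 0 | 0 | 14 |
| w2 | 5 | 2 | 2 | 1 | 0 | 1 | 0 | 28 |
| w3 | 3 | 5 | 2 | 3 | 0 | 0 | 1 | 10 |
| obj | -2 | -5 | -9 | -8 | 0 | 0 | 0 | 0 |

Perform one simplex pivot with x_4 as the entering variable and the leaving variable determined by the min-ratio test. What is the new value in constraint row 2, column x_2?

Ratio test on column x_4 — row 1: entry 0 ≤ 0; row 2: 28/1 = 28; row 3: 10/3 = 10/3. Minimum is 10/3 at row 3 (w3 leaves); pivot element 3.
Divide row 3 by 3; eliminate column x_4 from the other rows.
Row 2 update in column x_2: 2 − 1·(5/3) = 1/3.

1/3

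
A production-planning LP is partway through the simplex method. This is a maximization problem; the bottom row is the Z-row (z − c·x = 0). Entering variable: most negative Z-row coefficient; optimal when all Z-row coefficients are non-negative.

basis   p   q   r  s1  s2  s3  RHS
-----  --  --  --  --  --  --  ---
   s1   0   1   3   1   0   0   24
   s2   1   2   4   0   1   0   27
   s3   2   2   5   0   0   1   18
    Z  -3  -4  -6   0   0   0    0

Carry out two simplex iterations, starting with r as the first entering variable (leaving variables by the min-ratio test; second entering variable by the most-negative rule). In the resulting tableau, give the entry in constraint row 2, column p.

-1

Ratio test on column r — row 1: 24/3 = 8; row 2: 27/4 = 27/4; row 3: 18/5 = 18/5. Minimum is 18/5 at row 3 (s3 leaves); pivot element 5.
Divide row 3 by 5; eliminate column r from the other rows.
Second iteration: most negative Z-row entry is -8/5 in column q, so q enters.
Ratio test on column q — row 1: entry -1/5 ≤ 0; row 2: (63/5)/(2/5) = 63/2; row 3: (18/5)/(2/5) = 9. Minimum is 9 at row 3 (r leaves); pivot element 2/5.
Divide row 3 by 2/5; eliminate column q from the other rows.
After both pivots, the entry at constraint row 2, column p is -1.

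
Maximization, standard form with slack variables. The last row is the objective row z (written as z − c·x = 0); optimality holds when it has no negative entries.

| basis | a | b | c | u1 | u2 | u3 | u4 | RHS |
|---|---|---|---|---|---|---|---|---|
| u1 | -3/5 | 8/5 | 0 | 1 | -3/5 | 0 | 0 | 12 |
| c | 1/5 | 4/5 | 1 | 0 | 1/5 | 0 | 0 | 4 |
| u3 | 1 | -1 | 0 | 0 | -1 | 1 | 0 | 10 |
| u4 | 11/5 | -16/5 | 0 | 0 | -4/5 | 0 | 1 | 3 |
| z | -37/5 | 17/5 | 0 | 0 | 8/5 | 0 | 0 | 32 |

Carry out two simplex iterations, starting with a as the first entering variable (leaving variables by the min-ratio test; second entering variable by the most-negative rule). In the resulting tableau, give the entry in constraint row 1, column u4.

Ratio test on column a — row 1: entry -3/5 ≤ 0; row 2: 4/(1/5) = 20; row 3: 10/1 = 10; row 4: 3/(11/5) = 15/11. Minimum is 15/11 at row 4 (u4 leaves); pivot element 11/5.
Divide row 4 by 11/5; eliminate column a from the other rows.
Second iteration: most negative z-row entry is -81/11 in column b, so b enters.
Ratio test on column b — row 1: (141/11)/(8/11) = 141/8; row 2: (41/11)/(12/11) = 41/12; row 3: (95/11)/(5/11) = 19; row 4: entry -16/11 ≤ 0. Minimum is 41/12 at row 2 (c leaves); pivot element 12/11.
Divide row 2 by 12/11; eliminate column b from the other rows.
After both pivots, the entry at constraint row 1, column u4 is 1/3.

1/3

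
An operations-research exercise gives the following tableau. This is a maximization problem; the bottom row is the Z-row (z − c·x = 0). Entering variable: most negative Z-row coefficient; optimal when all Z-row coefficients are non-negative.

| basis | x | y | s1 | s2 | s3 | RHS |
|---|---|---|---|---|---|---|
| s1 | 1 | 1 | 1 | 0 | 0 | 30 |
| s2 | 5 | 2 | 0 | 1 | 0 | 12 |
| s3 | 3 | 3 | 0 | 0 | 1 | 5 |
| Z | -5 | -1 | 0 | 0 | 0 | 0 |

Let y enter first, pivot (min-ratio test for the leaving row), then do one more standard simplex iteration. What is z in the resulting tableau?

Ratio test on column y — row 1: 30/1 = 30; row 2: 12/2 = 6; row 3: 5/3 = 5/3. Minimum is 5/3 at row 3 (s3 leaves); pivot element 3.
Pivot on row 3; the Z-row RHS becomes 0 − (-1)·(5/3) = 5/3.
Next entering variable (most negative Z-row entry -4): x.
Ratio test on column x — row 1: entry 0 ≤ 0; row 2: (26/3)/3 = 26/9; row 3: (5/3)/1 = 5/3. Minimum is 5/3 at row 3 (y leaves); pivot element 1.
After the second pivot the Z-row RHS is 5/3 − (-4)·(5/3) = 25/3.

25/3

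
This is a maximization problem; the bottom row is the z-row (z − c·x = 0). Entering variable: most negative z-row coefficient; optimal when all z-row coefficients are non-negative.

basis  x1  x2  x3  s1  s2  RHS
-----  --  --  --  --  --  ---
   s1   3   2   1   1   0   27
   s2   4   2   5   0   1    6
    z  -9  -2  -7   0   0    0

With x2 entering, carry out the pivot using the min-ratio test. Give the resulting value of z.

6

Ratio test on column x2 — row 1: 27/2 = 27/2; row 2: 6/2 = 3. Minimum is 3 at row 2 (s2 leaves); pivot element 2.
Pivot on row 2; the z-row RHS becomes 0 − (-2)·3 = 6.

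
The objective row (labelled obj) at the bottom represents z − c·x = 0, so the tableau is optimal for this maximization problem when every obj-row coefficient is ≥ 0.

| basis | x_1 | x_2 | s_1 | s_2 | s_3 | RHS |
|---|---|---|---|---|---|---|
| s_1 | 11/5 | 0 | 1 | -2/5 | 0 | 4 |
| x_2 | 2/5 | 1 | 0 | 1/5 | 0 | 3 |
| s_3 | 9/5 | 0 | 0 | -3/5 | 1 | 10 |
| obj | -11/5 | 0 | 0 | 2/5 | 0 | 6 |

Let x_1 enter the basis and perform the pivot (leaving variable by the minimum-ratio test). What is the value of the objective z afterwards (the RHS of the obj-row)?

Ratio test on column x_1 — row 1: 4/(11/5) = 20/11; row 2: 3/(2/5) = 15/2; row 3: 10/(9/5) = 50/9. Minimum is 20/11 at row 1 (s_1 leaves); pivot element 11/5.
Pivot on row 1; the obj-row RHS becomes 6 − (-11/5)·(20/11) = 10.

10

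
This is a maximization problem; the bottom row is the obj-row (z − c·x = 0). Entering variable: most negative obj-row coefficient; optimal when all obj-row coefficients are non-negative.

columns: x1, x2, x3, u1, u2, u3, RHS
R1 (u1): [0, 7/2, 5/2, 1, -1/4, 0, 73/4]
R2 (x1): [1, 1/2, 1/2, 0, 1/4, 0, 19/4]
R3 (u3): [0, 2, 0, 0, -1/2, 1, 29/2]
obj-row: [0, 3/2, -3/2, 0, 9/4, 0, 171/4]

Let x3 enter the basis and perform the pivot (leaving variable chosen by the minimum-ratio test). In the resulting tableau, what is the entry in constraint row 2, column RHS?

11/10

Ratio test on column x3 — row 1: (73/4)/(5/2) = 73/10; row 2: (19/4)/(1/2) = 19/2; row 3: entry 0 ≤ 0. Minimum is 73/10 at row 1 (u1 leaves); pivot element 5/2.
Divide row 1 by 5/2; eliminate column x3 from the other rows.
Row 2 update in column RHS: 19/4 − (1/2)·(73/10) = 11/10.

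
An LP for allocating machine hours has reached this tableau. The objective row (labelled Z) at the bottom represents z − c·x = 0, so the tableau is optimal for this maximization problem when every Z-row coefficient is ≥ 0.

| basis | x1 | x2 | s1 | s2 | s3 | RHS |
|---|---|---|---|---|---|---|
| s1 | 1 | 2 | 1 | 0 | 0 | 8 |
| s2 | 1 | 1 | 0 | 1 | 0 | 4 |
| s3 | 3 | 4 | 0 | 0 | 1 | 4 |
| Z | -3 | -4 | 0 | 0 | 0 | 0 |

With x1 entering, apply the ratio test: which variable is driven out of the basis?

s3

Column x1 entries and ratios — s1: 8/1 = 8; s2: 4/1 = 4; s3: 4/3 = 4/3.
Smallest ratio is 4/3 in the row of s3, so s3 leaves.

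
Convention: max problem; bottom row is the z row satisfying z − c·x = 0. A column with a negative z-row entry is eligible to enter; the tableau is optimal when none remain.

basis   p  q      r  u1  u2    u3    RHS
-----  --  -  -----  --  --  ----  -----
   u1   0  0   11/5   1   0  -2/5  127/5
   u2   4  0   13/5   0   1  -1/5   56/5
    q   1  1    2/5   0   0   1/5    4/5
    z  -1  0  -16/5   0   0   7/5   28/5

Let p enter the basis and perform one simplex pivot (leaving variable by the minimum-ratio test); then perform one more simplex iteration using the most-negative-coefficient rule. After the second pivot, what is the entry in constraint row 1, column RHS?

21

Ratio test on column p — row 1: entry 0 ≤ 0; row 2: (56/5)/4 = 14/5; row 3: (4/5)/1 = 4/5. Minimum is 4/5 at row 3 (q leaves); pivot element 1.
Divide row 3 by 1; eliminate column p from the other rows.
Second iteration: most negative z-row entry is -14/5 in column r, so r enters.
Ratio test on column r — row 1: (127/5)/(11/5) = 127/11; row 2: 8/1 = 8; row 3: (4/5)/(2/5) = 2. Minimum is 2 at row 3 (p leaves); pivot element 2/5.
Divide row 3 by 2/5; eliminate column r from the other rows.
After both pivots, the entry at constraint row 1, column RHS is 21.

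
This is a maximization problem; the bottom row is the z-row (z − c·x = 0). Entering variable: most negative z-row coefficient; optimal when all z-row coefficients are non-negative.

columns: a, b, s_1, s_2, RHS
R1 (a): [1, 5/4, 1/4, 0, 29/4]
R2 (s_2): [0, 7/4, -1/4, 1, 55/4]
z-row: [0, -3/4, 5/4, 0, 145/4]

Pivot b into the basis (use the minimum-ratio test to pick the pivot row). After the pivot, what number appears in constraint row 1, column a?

Ratio test on column b — row 1: (29/4)/(5/4) = 29/5; row 2: (55/4)/(7/4) = 55/7. Minimum is 29/5 at row 1 (a leaves); pivot element 5/4.
Divide row 1 by 5/4; eliminate column b from the other rows.
In the new row 1, the a entry is the old entry divided by the pivot: 1/(5/4) = 4/5.

4/5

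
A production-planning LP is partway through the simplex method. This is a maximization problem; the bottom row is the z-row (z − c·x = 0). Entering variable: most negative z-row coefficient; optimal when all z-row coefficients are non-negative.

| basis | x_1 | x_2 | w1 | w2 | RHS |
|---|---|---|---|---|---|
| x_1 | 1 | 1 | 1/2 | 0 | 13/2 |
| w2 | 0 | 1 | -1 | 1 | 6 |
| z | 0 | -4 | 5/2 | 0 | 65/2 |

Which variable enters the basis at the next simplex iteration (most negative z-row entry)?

Negative z-row entries: x_2: -4.
The most negative is -4 in column x_2, so x_2 enters.

x_2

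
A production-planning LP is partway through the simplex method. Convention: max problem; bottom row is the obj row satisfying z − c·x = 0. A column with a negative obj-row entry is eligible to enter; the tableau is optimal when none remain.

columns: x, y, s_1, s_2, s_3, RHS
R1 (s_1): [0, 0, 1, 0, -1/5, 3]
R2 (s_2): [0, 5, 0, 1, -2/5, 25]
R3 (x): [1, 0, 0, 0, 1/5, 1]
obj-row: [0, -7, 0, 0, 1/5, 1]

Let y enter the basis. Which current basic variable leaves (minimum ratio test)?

Column y entries and ratios — s_1: 0 ≤ 0, skip; s_2: 25/5 = 5; x: 0 ≤ 0, skip.
Smallest ratio is 5 in the row of s_2, so s_2 leaves.

s_2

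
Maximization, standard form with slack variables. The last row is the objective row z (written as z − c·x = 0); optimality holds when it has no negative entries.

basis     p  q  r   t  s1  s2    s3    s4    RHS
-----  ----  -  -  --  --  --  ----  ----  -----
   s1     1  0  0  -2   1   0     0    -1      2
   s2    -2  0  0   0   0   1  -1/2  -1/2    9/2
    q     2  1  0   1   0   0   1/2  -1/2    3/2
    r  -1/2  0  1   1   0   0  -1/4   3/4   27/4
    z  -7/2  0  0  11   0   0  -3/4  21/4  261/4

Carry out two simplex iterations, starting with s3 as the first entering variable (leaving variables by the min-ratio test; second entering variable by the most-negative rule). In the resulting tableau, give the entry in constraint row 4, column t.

Ratio test on column s3 — row 1: entry 0 ≤ 0; row 2: entry -1/2 ≤ 0; row 3: (3/2)/(1/2) = 3; row 4: entry -1/4 ≤ 0. Minimum is 3 at row 3 (q leaves); pivot element 1/2.
Divide row 3 by 1/2; eliminate column s3 from the other rows.
Second iteration: most negative z-row entry is -1/2 in column p, so p enters.
Ratio test on column p — row 1: 2/1 = 2; row 2: entry 0 ≤ 0; row 3: 3/4 = 3/4; row 4: (15/2)/(1/2) = 15. Minimum is 3/4 at row 3 (s3 leaves); pivot element 4.
Divide row 3 by 4; eliminate column p from the other rows.
After both pivots, the entry at constraint row 4, column t is 5/4.

5/4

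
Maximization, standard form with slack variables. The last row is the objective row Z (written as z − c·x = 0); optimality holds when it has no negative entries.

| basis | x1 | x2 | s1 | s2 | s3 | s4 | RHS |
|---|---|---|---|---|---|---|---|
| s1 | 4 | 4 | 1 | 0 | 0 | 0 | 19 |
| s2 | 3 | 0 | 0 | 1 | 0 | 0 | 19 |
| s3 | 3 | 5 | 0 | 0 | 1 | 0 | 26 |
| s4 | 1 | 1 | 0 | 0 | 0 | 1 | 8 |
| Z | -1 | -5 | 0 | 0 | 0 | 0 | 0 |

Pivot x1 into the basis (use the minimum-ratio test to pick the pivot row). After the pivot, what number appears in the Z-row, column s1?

1/4

Ratio test on column x1 — row 1: 19/4 = 19/4; row 2: 19/3 = 19/3; row 3: 26/3 = 26/3; row 4: 8/1 = 8. Minimum is 19/4 at row 1 (s1 leaves); pivot element 4.
Divide row 1 by 4; eliminate column x1 from the other rows.
Z-row update in column s1: 0 − (-1)·(1/4) = 1/4.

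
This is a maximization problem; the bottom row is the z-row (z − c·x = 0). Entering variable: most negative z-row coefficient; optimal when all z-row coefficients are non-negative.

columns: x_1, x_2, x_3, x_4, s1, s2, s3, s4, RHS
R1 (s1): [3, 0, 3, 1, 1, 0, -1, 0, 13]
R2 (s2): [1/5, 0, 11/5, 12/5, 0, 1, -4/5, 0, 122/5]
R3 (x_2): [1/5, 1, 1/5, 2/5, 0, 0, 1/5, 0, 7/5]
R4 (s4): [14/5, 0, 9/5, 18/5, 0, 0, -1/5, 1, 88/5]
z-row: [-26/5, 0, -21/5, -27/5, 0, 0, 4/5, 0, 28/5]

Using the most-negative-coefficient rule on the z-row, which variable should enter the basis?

x_4

Negative z-row entries: x_1: -26/5, x_3: -21/5, x_4: -27/5.
The most negative is -27/5 in column x_4, so x_4 enters.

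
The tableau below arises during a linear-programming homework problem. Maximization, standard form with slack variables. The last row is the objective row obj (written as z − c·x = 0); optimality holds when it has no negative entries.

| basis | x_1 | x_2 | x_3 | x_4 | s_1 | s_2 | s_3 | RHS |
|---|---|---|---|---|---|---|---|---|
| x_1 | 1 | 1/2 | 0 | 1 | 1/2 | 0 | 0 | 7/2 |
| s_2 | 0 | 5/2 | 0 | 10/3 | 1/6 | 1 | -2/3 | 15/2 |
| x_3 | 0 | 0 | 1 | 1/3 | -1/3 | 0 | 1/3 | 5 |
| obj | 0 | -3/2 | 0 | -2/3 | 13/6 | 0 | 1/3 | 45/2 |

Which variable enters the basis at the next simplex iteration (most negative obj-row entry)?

Negative obj-row entries: x_2: -3/2, x_4: -2/3.
The most negative is -3/2 in column x_2, so x_2 enters.

x_2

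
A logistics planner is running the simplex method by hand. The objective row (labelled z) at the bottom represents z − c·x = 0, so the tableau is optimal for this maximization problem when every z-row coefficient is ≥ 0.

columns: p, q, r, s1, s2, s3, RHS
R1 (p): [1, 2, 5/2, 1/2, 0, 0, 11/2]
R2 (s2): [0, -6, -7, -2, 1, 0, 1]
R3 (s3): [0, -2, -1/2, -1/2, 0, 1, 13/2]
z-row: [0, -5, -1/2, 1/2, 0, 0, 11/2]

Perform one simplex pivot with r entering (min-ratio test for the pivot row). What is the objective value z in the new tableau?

Ratio test on column r — row 1: (11/2)/(5/2) = 11/5; row 2: entry -7 ≤ 0; row 3: entry -1/2 ≤ 0. Minimum is 11/5 at row 1 (p leaves); pivot element 5/2.
Pivot on row 1; the z-row RHS becomes 11/2 − (-1/2)·(11/5) = 33/5.

33/5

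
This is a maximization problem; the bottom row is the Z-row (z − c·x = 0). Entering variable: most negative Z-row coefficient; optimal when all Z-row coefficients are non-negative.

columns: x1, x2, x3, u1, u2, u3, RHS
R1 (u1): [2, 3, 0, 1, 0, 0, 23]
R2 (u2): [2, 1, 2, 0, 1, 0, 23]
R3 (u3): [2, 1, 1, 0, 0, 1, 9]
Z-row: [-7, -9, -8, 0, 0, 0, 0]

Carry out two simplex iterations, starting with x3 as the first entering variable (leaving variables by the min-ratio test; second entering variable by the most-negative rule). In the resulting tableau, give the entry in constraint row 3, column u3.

1

Ratio test on column x3 — row 1: entry 0 ≤ 0; row 2: 23/2 = 23/2; row 3: 9/1 = 9. Minimum is 9 at row 3 (u3 leaves); pivot element 1.
Divide row 3 by 1; eliminate column x3 from the other rows.
Second iteration: most negative Z-row entry is -1 in column x2, so x2 enters.
Ratio test on column x2 — row 1: 23/3 = 23/3; row 2: entry -1 ≤ 0; row 3: 9/1 = 9. Minimum is 23/3 at row 1 (u1 leaves); pivot element 3.
Divide row 1 by 3; eliminate column x2 from the other rows.
After both pivots, the entry at constraint row 3, column u3 is 1.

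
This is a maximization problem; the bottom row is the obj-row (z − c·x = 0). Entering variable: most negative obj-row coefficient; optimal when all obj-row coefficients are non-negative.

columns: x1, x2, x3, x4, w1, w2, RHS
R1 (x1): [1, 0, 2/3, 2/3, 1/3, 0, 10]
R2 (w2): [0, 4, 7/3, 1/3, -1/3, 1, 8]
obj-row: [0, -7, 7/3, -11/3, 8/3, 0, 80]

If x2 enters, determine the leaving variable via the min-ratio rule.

Column x2 entries and ratios — x1: 0 ≤ 0, skip; w2: 8/4 = 2.
Smallest ratio is 2 in the row of w2, so w2 leaves.

w2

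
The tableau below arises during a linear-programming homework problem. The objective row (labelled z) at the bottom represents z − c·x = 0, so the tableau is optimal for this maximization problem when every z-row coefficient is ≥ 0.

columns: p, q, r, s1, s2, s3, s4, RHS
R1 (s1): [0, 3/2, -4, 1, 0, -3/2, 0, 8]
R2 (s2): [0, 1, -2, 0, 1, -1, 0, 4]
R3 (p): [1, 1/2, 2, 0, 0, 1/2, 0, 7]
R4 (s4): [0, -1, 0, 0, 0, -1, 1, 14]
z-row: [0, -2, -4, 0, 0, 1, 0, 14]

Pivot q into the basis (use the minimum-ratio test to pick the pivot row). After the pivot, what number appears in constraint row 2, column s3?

-1

Ratio test on column q — row 1: 8/(3/2) = 16/3; row 2: 4/1 = 4; row 3: 7/(1/2) = 14; row 4: entry -1 ≤ 0. Minimum is 4 at row 2 (s2 leaves); pivot element 1.
Divide row 2 by 1; eliminate column q from the other rows.
In the new row 2, the s3 entry is the old entry divided by the pivot: (-1)/1 = -1.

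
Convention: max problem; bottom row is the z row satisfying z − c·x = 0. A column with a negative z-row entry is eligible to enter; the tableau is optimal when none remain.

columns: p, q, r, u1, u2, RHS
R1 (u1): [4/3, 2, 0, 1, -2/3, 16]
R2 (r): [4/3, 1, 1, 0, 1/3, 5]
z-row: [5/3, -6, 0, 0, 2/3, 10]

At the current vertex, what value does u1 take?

u1 is basic (row 1); its value is the RHS of that row, 16.

16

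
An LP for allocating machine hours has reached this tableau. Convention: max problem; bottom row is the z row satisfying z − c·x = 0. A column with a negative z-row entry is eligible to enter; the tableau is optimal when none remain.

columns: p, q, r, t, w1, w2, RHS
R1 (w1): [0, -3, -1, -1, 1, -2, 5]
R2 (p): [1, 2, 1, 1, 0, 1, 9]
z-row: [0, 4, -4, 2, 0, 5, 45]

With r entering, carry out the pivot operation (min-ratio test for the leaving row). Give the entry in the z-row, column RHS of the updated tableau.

Ratio test on column r — row 1: entry -1 ≤ 0; row 2: 9/1 = 9. Minimum is 9 at row 2 (p leaves); pivot element 1.
Divide row 2 by 1; eliminate column r from the other rows.
z-row update in column RHS: 45 − (-4)·9 = 81.

81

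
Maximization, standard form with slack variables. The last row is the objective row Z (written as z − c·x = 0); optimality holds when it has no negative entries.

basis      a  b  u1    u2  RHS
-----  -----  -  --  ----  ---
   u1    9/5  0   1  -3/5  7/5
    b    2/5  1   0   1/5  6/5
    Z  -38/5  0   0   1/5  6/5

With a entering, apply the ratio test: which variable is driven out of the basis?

Column a entries and ratios — u1: (7/5)/(9/5) = 7/9; b: (6/5)/(2/5) = 3.
Smallest ratio is 7/9 in the row of u1, so u1 leaves.

u1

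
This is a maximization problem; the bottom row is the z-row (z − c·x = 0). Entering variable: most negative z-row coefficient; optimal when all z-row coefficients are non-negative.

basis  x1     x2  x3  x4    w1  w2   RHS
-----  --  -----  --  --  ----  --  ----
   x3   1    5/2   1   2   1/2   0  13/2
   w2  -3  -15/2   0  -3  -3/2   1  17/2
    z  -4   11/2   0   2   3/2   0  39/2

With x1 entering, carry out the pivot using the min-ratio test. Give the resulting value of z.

91/2

Ratio test on column x1 — row 1: (13/2)/1 = 13/2; row 2: entry -3 ≤ 0. Minimum is 13/2 at row 1 (x3 leaves); pivot element 1.
Pivot on row 1; the z-row RHS becomes 39/2 − (-4)·(13/2) = 91/2.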